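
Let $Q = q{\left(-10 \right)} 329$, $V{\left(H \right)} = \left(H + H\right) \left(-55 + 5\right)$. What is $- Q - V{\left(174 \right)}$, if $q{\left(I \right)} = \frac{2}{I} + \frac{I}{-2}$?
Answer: $\frac{79104}{5} \approx 15821.0$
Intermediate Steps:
$V{\left(H \right)} = - 100 H$ ($V{\left(H \right)} = 2 H \left(-50\right) = - 100 H$)
$q{\left(I \right)} = \frac{2}{I} - \frac{I}{2}$ ($q{\left(I \right)} = \frac{2}{I} + I \left(- \frac{1}{2}\right) = \frac{2}{I} - \frac{I}{2}$)
$Q = \frac{7896}{5}$ ($Q = \left(\frac{2}{-10} - -5\right) 329 = \left(2 \left(- \frac{1}{10}\right) + 5\right) 329 = \left(- \frac{1}{5} + 5\right) 329 = \frac{24}{5} \cdot 329 = \frac{7896}{5} \approx 1579.2$)
$- Q - V{\left(174 \right)} = \left(-1\right) \frac{7896}{5} - \left(-100\right) 174 = - \frac{7896}{5} - -17400 = - \frac{7896}{5} + 17400 = \frac{79104}{5}$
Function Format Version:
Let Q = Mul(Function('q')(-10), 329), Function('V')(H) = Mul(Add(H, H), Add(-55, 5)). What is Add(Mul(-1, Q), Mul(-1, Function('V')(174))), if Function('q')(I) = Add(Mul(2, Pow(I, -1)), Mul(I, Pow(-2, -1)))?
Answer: Rational(79104, 5) ≈ 15821.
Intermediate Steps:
Function('V')(H) = Mul(-100, H) (Function('V')(H) = Mul(Mul(2, H), -50) = Mul(-100, H))
Function('q')(I) = Add(Mul(2, Pow(I, -1)), Mul(Rational(-1, 2), I)) (Function('q')(I) = Add(Mul(2, Pow(I, -1)), Mul(I, Rational(-1, 2))) = Add(Mul(2, Pow(I, -1)), Mul(Rational(-1, 2), I)))
Q = Rational(7896, 5) (Q = Mul(Add(Mul(2, Pow(-10, -1)), Mul(Rational(-1, 2), -10)), 329) = Mul(Add(Mul(2, Rational(-1, 10)), 5), 329) = Mul(Add(Rational(-1, 5), 5), 329) = Mul(Rational(24, 5), 329) = Rational(7896, 5) ≈ 1579.2)
Add(Mul(-1, Q), Mul(-1, Function('V')(174))) = Add(Mul(-1, Rational(7896, 5)), Mul(-1, Mul(-100, 174))) = Add(Rational(-7896, 5), Mul(-1, -17400)) = Add(Rational(-7896, 5), 17400) = Rational(79104, 5)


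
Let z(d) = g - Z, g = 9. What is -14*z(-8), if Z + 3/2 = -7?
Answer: -245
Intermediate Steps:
Z = -17/2 (Z = -3/2 - 7 = -17/2 ≈ -8.5000)
z(d) = 35/2 (z(d) = 9 - 1*(-17/2) = 9 + 17/2 = 35/2)
-14*z(-8) = -14*35/2 = -245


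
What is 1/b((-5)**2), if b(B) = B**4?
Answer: 1/390625 ≈ 2.5600e-6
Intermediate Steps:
1/b((-5)**2) = 1/(((-5)**2)**4) = 1/(25**4) = 1/390625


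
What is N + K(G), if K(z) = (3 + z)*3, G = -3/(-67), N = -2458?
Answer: -164074/67 ≈ -2448.9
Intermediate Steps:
G = 3/67 (G = -3*(-1/67) = 3/67 ≈ 0.044776)
K(z) = 9 + 3*z
N + K(G) = -2458 + (9 + 3*(3/67)) = -2458 + (9 + 9/67) = -2458 + 612/67 = -164074/67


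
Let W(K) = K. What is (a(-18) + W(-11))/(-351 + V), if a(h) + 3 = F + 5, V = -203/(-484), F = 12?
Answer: -1452/169681 ≈ -0.0085572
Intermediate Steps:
V = 203/484 (V = -203*(-1/484) = 203/484 ≈ 0.41942)
a(h) = 14 (a(h) = -3 + (12 + 5) = -3 + 17 = 14)
(a(-18) + W(-11))/(-351 + V) = (14 - 11)/(-351 + 203/484) = 3/(-169681/484) = 3*(-484/169681) = -1452/169681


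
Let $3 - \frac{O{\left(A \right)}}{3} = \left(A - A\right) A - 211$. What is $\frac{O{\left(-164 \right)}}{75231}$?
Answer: $\frac{214}{25077} \approx 0.0085337$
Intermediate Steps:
$O{\left(A \right)} = 642$ ($O{\left(A \right)} = 9 - 3 \left(\left(A - A\right) A - 211\right) = 9 - 3 \left(0 A - 211\right) = 9 - 3 \left(0 - 211\right) = 9 - -633 = 9 + 633 = 642$)
$\frac{O{\left(-164 \right)}}{75231} = \frac{642}{75231} = 642 \cdot \frac{1}{75231} = \frac{214}{25077}$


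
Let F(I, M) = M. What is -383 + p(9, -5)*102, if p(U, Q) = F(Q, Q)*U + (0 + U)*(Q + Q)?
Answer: -14153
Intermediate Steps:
p(U, Q) = 3*Q*U (p(U, Q) = Q*U + (0 + U)*(Q + Q) = Q*U + U*(2*Q) = Q*U + 2*Q*U = 3*Q*U)
-383 + p(9, -5)*102 = -383 + (3*(-5)*9)*102 = -383 - 135*102 = -383 - 13770 = -14153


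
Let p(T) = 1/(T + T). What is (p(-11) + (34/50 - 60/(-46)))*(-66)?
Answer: -73581/575 ≈ -127.97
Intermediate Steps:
p(T) = 1/(2*T)
(p(-11) + (34/50 - 60/(-46)))*(-66) = ((½)/(-11) + (34/50 - 60/(-46)))*(-66) = ((½)*(-1/11) + (34*(1/50) - 60*(-1/46)))*(-66) = (-1/22 + (17/25 + 30/23))*(-66) = (-1/22 + 1141/575)*(-66) = (24527/12650)*(-66) = -73581/575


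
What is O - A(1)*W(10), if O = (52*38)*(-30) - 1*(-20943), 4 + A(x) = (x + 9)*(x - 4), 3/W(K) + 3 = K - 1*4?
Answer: -38303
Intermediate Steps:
W(K) = 3/(-7 + K) (W(K) = 3/(-3 + (K - 1*4)) = 3/(-3 + (K - 4)) = 3/(-3 + (-4 + K)) = 3/(-7 + K))
A(x) = -4 + (-4 + x)*(9 + x) (A(x) = -4 + (x + 9)*(x - 4) = -4 + (9 + x)*(-4 + x) = -4 + (-4 + x)*(9 + x))
O = -38337 (O = 1976*(-30) + 20943 = -59280 + 20943 = -38337)
O - A(1)*W(10) = -38337 - (-40 + 1² + 5*1)*3/(-7 + 10) = -38337 - (-40 + 1 + 5)*3/3 = -38337 - (-34)*3*(⅓) = -38337 - (-34) = -38337 - 1*(-34) = -38337 + 34 = -38303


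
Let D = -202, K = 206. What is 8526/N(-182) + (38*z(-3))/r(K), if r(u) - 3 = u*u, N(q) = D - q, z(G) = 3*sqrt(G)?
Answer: -4263/10 + 114*I*sqrt(3)/42439 ≈ -426.3 + 0.0046526*I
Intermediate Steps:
N(q) = -202 - q
r(u) = 3 + u**2 (r(u) = 3 + u*u = 3 + u**2)
8526/N(-182) + (38*z(-3))/r(K) = 8526/(-202 - 1*(-182)) + (38*(3*sqrt(-3)))/(3 + 206**2) = 8526/(-202 + 182) + (38*(3*(I*sqrt(3))))/(3 + 42436) = 8526/(-20) + (38*(3*I*sqrt(3)))/42439 = 8526*(-1/20) + (114*I*sqrt(3))*(1/42439) = -4263/10 + 114*I*sqrt(3)/42439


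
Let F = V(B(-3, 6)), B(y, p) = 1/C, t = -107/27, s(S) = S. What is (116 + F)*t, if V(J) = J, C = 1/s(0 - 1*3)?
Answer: -12091/27 ≈ -447.81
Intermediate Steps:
C = -1/3 (C = 1/(0 - 1*3) = 1/(0 - 3) = 1/(-3) = -1/3 ≈ -0.33333)
t = -107/27 (t = -107*1/27 = -107/27 ≈ -3.9630)
B(y, p) = -3 (B(y, p) = 1/(-1/3) = -3)
F = -3
(116 + F)*t = (116 - 3)*(-107/27) = 113*(-107/27) = -12091/27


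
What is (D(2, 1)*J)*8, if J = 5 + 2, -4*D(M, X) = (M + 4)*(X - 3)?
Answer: 168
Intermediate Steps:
D(M, X) = -(-3 + X)*(4 + M)/4 (D(M, X) = -(M + 4)*(X - 3)/4 = -(4 + M)*(-3 + X)/4 = -(-3 + X)*(4 + M)/4)
J = 7
(D(2, 1)*J)*8 = ((3 - 1*1 + (¾)*2 - ¼*2*1)*7)*8 = ((3 - 1 + 3/2 - ½)*7)*8 = (3*7)*8 = 21*8 = 168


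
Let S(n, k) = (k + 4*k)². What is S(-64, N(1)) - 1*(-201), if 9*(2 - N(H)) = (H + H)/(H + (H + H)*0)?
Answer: 22681/81 ≈ 280.01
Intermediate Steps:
N(H) = 16/9 (N(H) = 2 - (H + H)/(9*(H + (H + H)*0)) = 2 - 2*H/(9*(H + (2*H)*0)) = 2 - 2*H/(9*(H + 0)) = 2 - 2*H/(9*H) = 2 - ⅑*2 = 2 - 2/9 = 16/9)
S(n, k) = 25*k² (S(n, k) = (5*k)² = 25*k²)
S(-64, N(1)) - 1*(-201) = 25*(16/9)² - 1*(-201) = 25*(256/81) + 201 = 6400/81 + 201 = 22681/81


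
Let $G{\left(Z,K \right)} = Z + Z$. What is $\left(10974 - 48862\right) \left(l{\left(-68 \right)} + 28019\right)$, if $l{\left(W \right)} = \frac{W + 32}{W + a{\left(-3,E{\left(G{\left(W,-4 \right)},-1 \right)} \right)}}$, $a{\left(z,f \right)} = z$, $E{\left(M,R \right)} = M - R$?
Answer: $- \frac{75373818880}{71} \approx -1.0616 \cdot 10^{9}$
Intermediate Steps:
$G{\left(Z,K \right)} = 2 Z$
$l{\left(W \right)} = \frac{32 + W}{-3 + W}$ ($l{\left(W \right)} = \frac{W + 32}{W - 3} = \frac{32 + W}{-3 + W}$)
$\left(10974 - 48862\right) \left(l{\left(-68 \right)} + 28019\right) = \left(10974 - 48862\right) \left(\frac{32 - 68}{-3 - 68} + 28019\right) = - 37888 \left(\frac{1}{-71} \left(-36\right) + 28019\right) = - 37888 \left(\left(- \frac{1}{71}\right) \left(-36\right) + 28019\right) = - 37888 \left(\frac{36}{71} + 28019\right) = \left(-37888\right) \frac{1989385}{71} = - \frac{75373818880}{71}$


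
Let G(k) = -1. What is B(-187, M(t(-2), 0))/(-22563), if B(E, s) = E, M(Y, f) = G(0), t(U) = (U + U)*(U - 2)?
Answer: 187/22563 ≈ 0.0082879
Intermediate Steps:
t(U) = 2*U*(-2 + U) (t(U) = (2*U)*(-2 + U) = 2*U*(-2 + U))
M(Y, f) = -1
B(-187, M(t(-2), 0))/(-22563) = -187/(-22563) = -187*(-1/22563) = 187/22563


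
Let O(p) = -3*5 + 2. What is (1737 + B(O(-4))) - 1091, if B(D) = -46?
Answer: 600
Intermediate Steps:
O(p) = -13 (O(p) = -15 + 2 = -13)
(1737 + B(O(-4))) - 1091 = (1737 - 46) - 1091 = 1691 - 1091 = 600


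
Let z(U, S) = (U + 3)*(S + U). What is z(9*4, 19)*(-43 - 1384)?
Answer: -3060915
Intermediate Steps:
z(U, S) = (3 + U)*(S + U)
z(9*4, 19)*(-43 - 1384) = ((9*4)**2 + 3*19 + 3*(9*4) + 19*(9*4))*(-43 - 1384) = (36**2 + 57 + 3*36 + 19*36)*(-1427) = (1296 + 57 + 108 + 684)*(-1427) = 2145*(-1427) = -3060915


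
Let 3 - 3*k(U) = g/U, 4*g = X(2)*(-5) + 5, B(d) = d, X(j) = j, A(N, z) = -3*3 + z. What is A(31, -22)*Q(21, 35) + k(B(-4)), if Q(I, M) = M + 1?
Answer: -53525/48 ≈ -1115.1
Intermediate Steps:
A(N, z) = -9 + z
g = -5/4 (g = (2*(-5) + 5)/4 = (-10 + 5)/4 = (1/4)*(-5) = -5/4 ≈ -1.2500)
Q(I, M) = 1 + M
k(U) = 1 + 5/(12*U) (k(U) = 1 - (-5)/(12*U) = 1 + 5/(12*U))
A(31, -22)*Q(21, 35) + k(B(-4)) = (-9 - 22)*(1 + 35) + (5/12 - 4)/(-4) = -31*36 - 1/4*(-43/12) = -1116 + 43/48 = -53525/48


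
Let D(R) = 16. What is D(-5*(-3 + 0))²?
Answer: 256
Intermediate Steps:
D(-5*(-3 + 0))² = 16² = 256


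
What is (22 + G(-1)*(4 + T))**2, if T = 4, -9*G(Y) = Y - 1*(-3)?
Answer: 33124/81 ≈ 408.94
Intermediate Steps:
G(Y) = -1/3 - Y/9 (G(Y) = -(Y - 1*(-3))/9 = -(Y + 3)/9 = -(3 + Y)/9 = -1/3 - Y/9)
(22 + G(-1)*(4 + T))**2 = (22 + (-1/3 - 1/9*(-1))*(4 + 4))**2 = (22 + (-1/3 + 1/9)*8)**2 = (22 - 2/9*8)**2 = (22 - 16/9)**2 = (182/9)**2 = 33124/81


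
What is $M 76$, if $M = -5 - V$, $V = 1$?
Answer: $-456$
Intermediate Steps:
$M = -6$ ($M = -5 - 1 = -6$)
$M 76 = \left(-6\right) 76 = -456$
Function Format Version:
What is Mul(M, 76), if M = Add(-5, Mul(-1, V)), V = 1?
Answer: -456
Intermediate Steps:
M = -6 (M = Add(-5, Mul(-1, 1)) = Add(-5, -1) = -6)
Mul(M, 76) = Mul(-6, 76) = -456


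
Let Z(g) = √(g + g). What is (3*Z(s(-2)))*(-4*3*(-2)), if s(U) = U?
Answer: 144*I ≈ 144.0*I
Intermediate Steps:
Z(g) = √2*√g (Z(g) = √(2*g) = √2*√g)
(3*Z(s(-2)))*(-4*3*(-2)) = (3*(√2*√(-2)))*(-4*3*(-2)) = (3*(√2*(I*√2)))*(-12*(-2)) = (3*(2*I))*24 = (6*I)*24 = 144*I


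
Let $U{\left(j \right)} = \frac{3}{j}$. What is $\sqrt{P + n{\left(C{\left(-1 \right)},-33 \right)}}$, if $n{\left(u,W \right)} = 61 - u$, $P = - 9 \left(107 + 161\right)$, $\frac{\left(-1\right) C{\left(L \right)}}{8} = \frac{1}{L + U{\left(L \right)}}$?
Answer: $i \sqrt{2353} \approx 48.508 i$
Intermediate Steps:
$C{\left(L \right)} = - \frac{8}{L + \frac{3}{L}}$
$P = -2412$ ($P = \left(-9\right) 268 = -2412$)
$\sqrt{P + n{\left(C{\left(-1 \right)},-33 \right)}} = \sqrt{-2412 + \left(61 - \left(-8\right) \left(-1\right) \frac{1}{3 + \left(-1\right)^{2}}\right)} = \sqrt{-2412 + \left(61 - \left(-8\right) \left(-1\right) \frac{1}{3 + 1}\right)} = \sqrt{-2412 + \left(61 - \left(-8\right) \left(-1\right) \frac{1}{4}\right)} = \sqrt{-2412 + \left(61 - 2\right)} = \sqrt{-2412 + 59} = \sqrt{-2353} = i \sqrt{2353}$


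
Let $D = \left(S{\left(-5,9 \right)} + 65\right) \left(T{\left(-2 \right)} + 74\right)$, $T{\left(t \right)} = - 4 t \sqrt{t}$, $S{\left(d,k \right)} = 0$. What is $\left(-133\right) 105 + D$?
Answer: $-9155 + 520 i \sqrt{2} \approx -9155.0 + 735.39 i$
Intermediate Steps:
$T{\left(t \right)} = - 4 t^{\frac{3}{2}}$
$D = 4810 + 520 i \sqrt{2}$ ($D = \left(0 + 65\right) \left(- 4 \left(-2\right)^{\frac{3}{2}} + 74\right) = 65 \left(- 4 \left(- 2 i \sqrt{2}\right) + 74\right) = 65 \left(8 i \sqrt{2} + 74\right) = 65 \left(74 + 8 i \sqrt{2}\right) = 4810 + 520 i \sqrt{2} \approx 4810.0 + 735.39 i$)
$\left(-133\right) 105 + D = \left(-133\right) 105 + \left(4810 + 520 i \sqrt{2}\right) = -13965 + \left(4810 + 520 i \sqrt{2}\right) = -9155 + 520 i \sqrt{2}$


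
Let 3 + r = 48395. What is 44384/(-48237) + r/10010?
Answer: 135000076/34489455 ≈ 3.9142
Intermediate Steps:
r = 48392 (r = -3 + 48395 = 48392)
44384/(-48237) + r/10010 = 44384/(-48237) + 48392/10010 = 44384*(-1/48237) + 48392*(1/10010) = -44384/48237 + 24196/5005 = 135000076/34489455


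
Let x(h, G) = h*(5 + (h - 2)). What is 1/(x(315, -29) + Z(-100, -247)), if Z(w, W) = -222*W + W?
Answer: 1/154757 ≈ 6.4617e-6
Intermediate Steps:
Z(w, W) = -221*W
x(h, G) = h*(3 + h) (x(h, G) = h*(5 + (-2 + h)) = h*(3 + h))
1/(x(315, -29) + Z(-100, -247)) = 1/(315*(3 + 315) - 221*(-247)) = 1/(315*318 + 54587) = 1/(100170 + 54587) = 1/154757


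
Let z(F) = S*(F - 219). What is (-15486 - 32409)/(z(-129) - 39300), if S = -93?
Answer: 15965/2312 ≈ 6.9053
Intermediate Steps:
z(F) = 20367 - 93*F (z(F) = -93*(F - 219) = -93*(-219 + F) = 20367 - 93*F)
(-15486 - 32409)/(z(-129) - 39300) = (-15486 - 32409)/((20367 - 93*(-129)) - 39300) = -47895/((20367 + 11997) - 39300) = -47895/(32364 - 39300) = -47895/(-6936) = -47895*(-1/6936) = 15965/2312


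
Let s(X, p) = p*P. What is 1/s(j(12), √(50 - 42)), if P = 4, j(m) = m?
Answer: √2/16 ≈ 0.088388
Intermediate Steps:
s(X, p) = 4*p (s(X, p) = p*4 = 4*p)
1/s(j(12), √(50 - 42)) = 1/(4*√(50 - 42)) = 1/(4*√8) = 1/(4*(2*√2)) = 1/(8*√2) = √2/16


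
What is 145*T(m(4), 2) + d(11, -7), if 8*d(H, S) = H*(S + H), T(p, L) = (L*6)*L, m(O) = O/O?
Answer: 6971/2 ≈ 3485.5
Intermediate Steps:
m(O) = 1
T(p, L) = 6*L² (T(p, L) = (6*L)*L = 6*L²)
d(H, S) = H*(H + S)/8 (d(H, S) = (H*(S + H))/8 = (H*(H + S))/8 = H*(H + S)/8)
145*T(m(4), 2) + d(11, -7) = 145*(6*2²) + (⅛)*11*(11 - 7) = 145*(6*4) + (⅛)*11*4 = 145*24 + 11/2 = 3480 + 11/2 = 6971/2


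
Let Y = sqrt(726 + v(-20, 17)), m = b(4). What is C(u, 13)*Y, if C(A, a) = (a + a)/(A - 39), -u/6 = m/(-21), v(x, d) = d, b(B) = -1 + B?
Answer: -182*sqrt(743)/267 ≈ -18.580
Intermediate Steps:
m = 3 (m = -1 + 4 = 3)
Y = sqrt(743) (Y = sqrt(726 + 17) = sqrt(743) ≈ 27.258)
u = 6/7 (u = -18/(-21) = -18*(-1)/21 = -6*(-1/7) = 6/7 ≈ 0.85714)
C(A, a) = 2*a/(-39 + A) (C(A, a) = (2*a)/(-39 + A) = 2*a/(-39 + A))
C(u, 13)*Y = (2*13/(-39 + 6/7))*sqrt(743) = (2*13/(-267/7))*sqrt(743) = (2*13*(-7/267))*sqrt(743) = -182*sqrt(743)/267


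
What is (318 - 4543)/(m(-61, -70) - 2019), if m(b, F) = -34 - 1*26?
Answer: 4225/2079 ≈ 2.0322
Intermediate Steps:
m(b, F) = -60 (m(b, F) = -34 - 26 = -60)
(318 - 4543)/(m(-61, -70) - 2019) = (318 - 4543)/(-60 - 2019) = -4225/(-2079) = -4225*(-1/2079) = 4225/2079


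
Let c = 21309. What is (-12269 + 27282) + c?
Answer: 36322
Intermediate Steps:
(-12269 + 27282) + c = (-12269 + 27282) + 21309 = 15013 + 21309 = 36322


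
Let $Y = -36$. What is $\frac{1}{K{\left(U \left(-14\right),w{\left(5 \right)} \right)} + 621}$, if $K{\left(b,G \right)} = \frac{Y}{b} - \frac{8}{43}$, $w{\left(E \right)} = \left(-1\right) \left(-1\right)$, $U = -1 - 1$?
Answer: $\frac{301}{186478} \approx 0.0016141$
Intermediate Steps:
$U = -2$ ($U = -1 - 1 = -2$)
$w{\left(E \right)} = 1$
$K{\left(b,G \right)} = - \frac{8}{43} - \frac{36}{b}$ ($K{\left(b,G \right)} = - \frac{36}{b} - \frac{8}{43} = - \frac{8}{43} - \frac{36}{b}$)
$\frac{1}{K{\left(U \left(-14\right),w{\left(5 \right)} \right)} + 621} = \frac{1}{\left(- \frac{8}{43} - \frac{36}{\left(-2\right) \left(-14\right)}\right) + 621} = \frac{1}{\left(- \frac{8}{43} - \frac{36}{28}\right) + 621} = \frac{1}{\left(- \frac{8}{43} - \frac{9}{7}\right) + 621} = \frac{1}{- \frac{443}{301} + 621} = \frac{1}{\frac{186478}{301}} = \frac{301}{186478}$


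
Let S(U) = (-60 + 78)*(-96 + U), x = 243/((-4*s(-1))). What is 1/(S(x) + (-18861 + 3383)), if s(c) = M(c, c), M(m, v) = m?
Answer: -2/32225 ≈ -6.2064e-5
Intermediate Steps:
s(c) = c
x = 243/4 (x = 243/((-4*(-1))) = 243/4 ≈ 60.750)
S(U) = -1728 + 18*U (S(U) = 18*(-96 + U) = -1728 + 18*U)
1/(S(x) + (-18861 + 3383)) = 1/((-1728 + 18*(243/4)) + (-18861 + 3383)) = 1/((-1728 + 2187/2) - 15478) = 1/(-1269/2 - 15478) = 1/(-32225/2) = -2/32225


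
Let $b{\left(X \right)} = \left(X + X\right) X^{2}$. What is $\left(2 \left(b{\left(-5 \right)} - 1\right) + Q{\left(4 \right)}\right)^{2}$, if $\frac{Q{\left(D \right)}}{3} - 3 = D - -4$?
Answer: $219961$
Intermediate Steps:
$b{\left(X \right)} = 2 X^{3}$ ($b{\left(X \right)} = 2 X X^{2} = 2 X^{3}$)
$Q{\left(D \right)} = 21 + 3 D$ ($Q{\left(D \right)} = 9 + 3 \left(D - -4\right) = 9 + 3 \left(D + 4\right) = 9 + 3 \left(4 + D\right) = 9 + \left(12 + 3 D\right) = 21 + 3 D$)
$\left(2 \left(b{\left(-5 \right)} - 1\right) + Q{\left(4 \right)}\right)^{2} = \left(2 \left(2 \left(-5\right)^{3} - 1\right) + \left(21 + 3 \cdot 4\right)\right)^{2} = \left(2 \left(2 \left(-125\right) - 1\right) + \left(21 + 12\right)\right)^{2} = \left(2 \left(-250 - 1\right) + 33\right)^{2} = \left(2 \left(-251\right) + 33\right)^{2} = \left(-502 + 33\right)^{2} = \left(-469\right)^{2} = 219961$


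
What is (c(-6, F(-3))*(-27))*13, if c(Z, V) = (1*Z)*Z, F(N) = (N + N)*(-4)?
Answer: -12636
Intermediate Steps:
F(N) = -8*N (F(N) = (2*N)*(-4) = -8*N)
c(Z, V) = Z² (c(Z, V) = Z*Z = Z²)
(c(-6, F(-3))*(-27))*13 = ((-6)²*(-27))*13 = (36*(-27))*13 = -972*13 = -12636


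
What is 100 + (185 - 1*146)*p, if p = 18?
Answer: 802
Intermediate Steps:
100 + (185 - 1*146)*p = 100 + (185 - 1*146)*18 = 100 + (185 - 146)*18 = 100 + 39*18 = 100 + 702 = 802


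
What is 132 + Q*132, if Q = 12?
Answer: 1716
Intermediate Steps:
132 + Q*132 = 132 + 12*132 = 132 + 1584 = 1716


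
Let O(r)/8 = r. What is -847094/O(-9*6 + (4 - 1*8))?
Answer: 423547/232 ≈ 1825.6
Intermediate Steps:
O(r) = 8*r
-847094/O(-9*6 + (4 - 1*8)) = -847094*1/(8*(-9*6 + (4 - 1*8))) = -847094*1/(8*(-54 + (4 - 8))) = -847094*1/(8*(-54 - 4)) = -847094/(8*(-58)) = -847094/(-464) = -847094*(-1/464) = 423547/232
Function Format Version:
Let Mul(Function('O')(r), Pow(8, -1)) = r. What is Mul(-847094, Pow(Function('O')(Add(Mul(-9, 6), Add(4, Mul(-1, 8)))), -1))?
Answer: Rational(423547, 232) ≈ 1825.6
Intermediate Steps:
Function('O')(r) = Mul(8, r)
Mul(-847094, Pow(Function('O')(Add(Mul(-9, 6), Add(4, Mul(-1, 8)))), -1)) = Mul(-847094, Pow(Mul(8, Add(Mul(-9, 6), Add(4, Mul(-1, 8)))), -1)) = Mul(-847094, Pow(Mul(8, Add(-54, Add(4, -8))), -1)) = Mul(-847094, Pow(Mul(8, Add(-54, -4)), -1)) = Mul(-847094, Pow(Mul(8, -58), -1)) = Mul(-847094, Pow(-464, -1)) = Mul(-847094, Rational(-1, 464)) = Rational(423547, 232)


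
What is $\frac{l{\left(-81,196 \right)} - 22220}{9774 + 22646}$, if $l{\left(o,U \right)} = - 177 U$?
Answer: $- \frac{14228}{8105} \approx -1.7555$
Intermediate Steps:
$l{\left(o,U \right)} = - 177 U$
$\frac{l{\left(-81,196 \right)} - 22220}{9774 + 22646} = \frac{\left(-177\right) 196 - 22220}{9774 + 22646} = \frac{-34692 - 22220}{32420} = \left(-56912\right) \frac{1}{32420} = - \frac{14228}{8105}$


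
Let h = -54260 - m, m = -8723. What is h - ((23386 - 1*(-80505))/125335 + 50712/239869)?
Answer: -195579254893222/4294854445 ≈ -45538.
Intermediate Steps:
h = -45537 (h = -54260 - 1*(-8723) = -54260 + 8723 = -45537)
h - ((23386 - 1*(-80505))/125335 + 50712/239869) = -45537 - ((23386 - 1*(-80505))/125335 + 50712/239869) = -45537 - ((23386 + 80505)*(1/125335) + 50712*(1/239869)) = -45537 - (103891*(1/125335) + 50712/239869) = -45537 - (103891/125335 + 50712/239869) = -45537 - 1*4468031257/4294854445 = -45537 - 4468031257/4294854445 = -195579254893222/4294854445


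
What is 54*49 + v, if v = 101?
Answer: 2747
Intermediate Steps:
54*49 + v = 54*49 + 101 = 2646 + 101 = 2747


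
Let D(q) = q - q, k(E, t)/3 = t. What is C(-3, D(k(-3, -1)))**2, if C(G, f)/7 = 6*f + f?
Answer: 0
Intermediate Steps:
k(E, t) = 3*t
D(q) = 0
C(G, f) = 49*f (C(G, f) = 7*(6*f + f) = 7*(7*f) = 49*f)
C(-3, D(k(-3, -1)))**2 = (49*0)**2 = 0**2 = 0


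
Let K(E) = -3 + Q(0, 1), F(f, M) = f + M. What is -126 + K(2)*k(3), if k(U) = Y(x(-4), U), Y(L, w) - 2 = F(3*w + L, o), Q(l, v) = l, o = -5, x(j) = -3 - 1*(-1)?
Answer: -138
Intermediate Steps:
x(j) = -2 (x(j) = -3 + 1 = -2)
F(f, M) = M + f
Y(L, w) = -3 + L + 3*w (Y(L, w) = 2 + (-5 + (3*w + L)) = 2 + (-5 + (L + 3*w)) = 2 + (-5 + L + 3*w) = -3 + L + 3*w)
K(E) = -3 (K(E) = -3 + 0 = -3)
k(U) = -5 + 3*U (k(U) = -3 - 2 + 3*U = -5 + 3*U)
-126 + K(2)*k(3) = -126 - 3*(-5 + 3*3) = -126 - 3*(-5 + 9) = -126 - 3*4 = -126 - 12 = -138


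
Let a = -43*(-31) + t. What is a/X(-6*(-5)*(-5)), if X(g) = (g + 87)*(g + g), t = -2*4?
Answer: 53/756 ≈ 0.070106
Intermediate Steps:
t = -8
a = 1325 (a = -43*(-31) - 8 = 1333 - 8 = 1325)
X(g) = 2*g*(87 + g) (X(g) = (87 + g)*(2*g) = 2*g*(87 + g))
a/X(-6*(-5)*(-5)) = 1325/((2*(-6*(-5)*(-5))*(87 - 6*(-5)*(-5)))) = 1325/((2*(30*(-5))*(87 + 30*(-5)))) = 1325/((2*(-150)*(87 - 150))) = 1325/((2*(-150)*(-63))) = 1325/18900 = 1325*(1/18900) = 53/756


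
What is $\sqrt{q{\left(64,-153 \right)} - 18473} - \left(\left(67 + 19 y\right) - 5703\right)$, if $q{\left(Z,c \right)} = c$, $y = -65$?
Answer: $6871 + i \sqrt{18626} \approx 6871.0 + 136.48 i$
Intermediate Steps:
$\sqrt{q{\left(64,-153 \right)} - 18473} - \left(\left(67 + 19 y\right) - 5703\right) = \sqrt{-153 - 18473} - \left(\left(67 + 19 \left(-65\right)\right) - 5703\right) = \sqrt{-18626} - \left(\left(67 - 1235\right) - 5703\right) = i \sqrt{18626} - \left(-1168 - 5703\right) = i \sqrt{18626} - -6871 = i \sqrt{18626} + 6871 = 6871 + i \sqrt{18626}$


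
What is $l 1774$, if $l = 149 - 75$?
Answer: $131276$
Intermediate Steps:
$l = 74$
$l 1774 = 74 \cdot 1774 = 131276$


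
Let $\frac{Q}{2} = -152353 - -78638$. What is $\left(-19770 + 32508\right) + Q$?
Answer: $-134692$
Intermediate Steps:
$Q = -147430$ ($Q = 2 \left(-152353 - -78638\right) = 2 \left(-152353 + 78638\right) = 2 \left(-73715\right) = -147430$)
$\left(-19770 + 32508\right) + Q = \left(-19770 + 32508\right) - 147430 = 12738 - 147430 = -134692$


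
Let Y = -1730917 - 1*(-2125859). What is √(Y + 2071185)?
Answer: √2466127 ≈ 1570.4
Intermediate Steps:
Y = 394942 (Y = -1730917 + 2125859 = 394942)
√(Y + 2071185) = √(394942 + 2071185) = √2466127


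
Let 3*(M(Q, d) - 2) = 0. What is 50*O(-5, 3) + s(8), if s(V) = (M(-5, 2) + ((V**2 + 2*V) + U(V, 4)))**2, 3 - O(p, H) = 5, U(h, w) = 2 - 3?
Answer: 6461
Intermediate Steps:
U(h, w) = -1
O(p, H) = -2 (O(p, H) = 3 - 1*5 = 3 - 5 = -2)
M(Q, d) = 2 (M(Q, d) = 2 + (1/3)*0 = 2 + 0 = 2)
s(V) = (1 + V**2 + 2*V)**2 (s(V) = (2 + ((V**2 + 2*V) - 1))**2 = (2 + (-1 + V**2 + 2*V))**2 = (1 + V**2 + 2*V)**2)
50*O(-5, 3) + s(8) = 50*(-2) + (1 + 8**2 + 2*8)**2 = -100 + (1 + 64 + 16)**2 = -100 + 81**2 = -100 + 6561 = 6461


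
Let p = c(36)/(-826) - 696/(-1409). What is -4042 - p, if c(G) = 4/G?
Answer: -42343125907/10474506 ≈ -4042.5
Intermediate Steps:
p = 5172655/10474506 (p = (4/36)/(-826) - 696/(-1409) = (4*(1/36))*(-1/826) - 696*(-1/1409) = (⅑)*(-1/826) + 696/1409 = -1/7434 + 696/1409 = 5172655/10474506 ≈ 0.49383)
-4042 - p = -4042 - 1*5172655/10474506 = -4042 - 5172655/10474506 = -42343125907/10474506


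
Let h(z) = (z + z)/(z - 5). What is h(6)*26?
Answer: 312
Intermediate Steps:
h(z) = 2*z/(-5 + z) (h(z) = (2*z)/(-5 + z) = 2*z/(-5 + z))
h(6)*26 = (2*6/(-5 + 6))*26 = (2*6/1)*26 = (2*6*1)*26 = 12*26 = 312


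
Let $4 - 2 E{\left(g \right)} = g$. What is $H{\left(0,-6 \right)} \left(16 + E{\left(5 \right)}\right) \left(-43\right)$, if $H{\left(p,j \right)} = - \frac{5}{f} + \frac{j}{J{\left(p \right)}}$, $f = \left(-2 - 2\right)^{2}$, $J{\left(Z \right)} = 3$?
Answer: $\frac{49321}{32} \approx 1541.3$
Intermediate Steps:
$f = 16$ ($f = \left(-4\right)^{2} = 16$)
$E{\left(g \right)} = 2 - \frac{g}{2}$
$H{\left(p,j \right)} = - \frac{5}{16} + \frac{j}{3}$
$H{\left(0,-6 \right)} \left(16 + E{\left(5 \right)}\right) \left(-43\right) = \left(- \frac{5}{16} + \frac{1}{3} \left(-6\right)\right) \left(16 + \left(2 - \frac{5}{2}\right)\right) \left(-43\right) = \left(- \frac{5}{16} - 2\right) \left(16 + \left(2 - \frac{5}{2}\right)\right) \left(-43\right) = - \frac{37 \left(16 - \frac{1}{2}\right)}{16} \left(-43\right) = \left(- \frac{37}{16}\right) \frac{31}{2} \left(-43\right) = \left(- \frac{1147}{32}\right) \left(-43\right) = \frac{49321}{32}$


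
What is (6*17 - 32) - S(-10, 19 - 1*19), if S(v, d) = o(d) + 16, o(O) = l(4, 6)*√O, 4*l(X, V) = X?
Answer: 54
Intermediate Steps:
l(X, V) = X/4
o(O) = √O (o(O) = ((¼)*4)*√O = 1*√O = √O)
S(v, d) = 16 + √d (S(v, d) = √d + 16 = 16 + √d)
(6*17 - 32) - S(-10, 19 - 1*19) = (6*17 - 32) - (16 + √(19 - 1*19)) = (102 - 32) - (16 + √(19 - 19)) = 70 - (16 + √0) = 70 - (16 + 0) = 70 - 1*16 = 70 - 16 = 54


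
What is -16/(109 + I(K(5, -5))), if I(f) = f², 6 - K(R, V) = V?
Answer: -8/115 ≈ -0.069565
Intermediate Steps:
K(R, V) = 6 - V
-16/(109 + I(K(5, -5))) = -16/(109 + (6 - 1*(-5))²) = -16/(109 + (6 + 5)²) = -16/(109 + 11²) = -16/(109 + 121) = -16/230 = -16*1/230 = -8/115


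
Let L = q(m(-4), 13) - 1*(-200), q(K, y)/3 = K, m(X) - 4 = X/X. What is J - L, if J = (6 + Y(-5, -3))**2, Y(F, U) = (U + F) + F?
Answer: -166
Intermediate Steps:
m(X) = 5 (m(X) = 4 + X/X = 4 + 1 = 5)
q(K, y) = 3*K
Y(F, U) = U + 2*F (Y(F, U) = (F + U) + F = U + 2*F)
J = 49 (J = (6 + (-3 + 2*(-5)))**2 = (6 + (-3 - 10))**2 = (6 - 13)**2 = (-7)**2 = 49)
L = 215 (L = 3*5 - 1*(-200) = 15 + 200 = 215)
J - L = 49 - 1*215 = 49 - 215 = -166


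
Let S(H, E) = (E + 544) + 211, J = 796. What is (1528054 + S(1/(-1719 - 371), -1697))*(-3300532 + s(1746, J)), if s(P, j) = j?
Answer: -5039066442432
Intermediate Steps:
S(H, E) = 755 + E (S(H, E) = (544 + E) + 211 = 755 + E)
(1528054 + S(1/(-1719 - 371), -1697))*(-3300532 + s(1746, J)) = (1528054 + (755 - 1697))*(-3300532 + 796) = (1528054 - 942)*(-3299736) = 1527112*(-3299736) = -5039066442432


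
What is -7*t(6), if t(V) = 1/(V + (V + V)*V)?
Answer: -7/78 ≈ -0.089744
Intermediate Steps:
t(V) = 1/(V + 2*V**2) (t(V) = 1/(V + (2*V)*V) = 1/(V + 2*V**2))
-7*t(6) = -7/(6*(1 + 2*6)) = -7/(6*(1 + 12)) = -7/(6*13) = -7*1/78 = -7/78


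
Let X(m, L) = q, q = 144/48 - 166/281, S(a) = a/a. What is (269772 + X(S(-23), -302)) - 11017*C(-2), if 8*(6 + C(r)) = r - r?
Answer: 94381271/281 ≈ 3.3588e+5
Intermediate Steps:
C(r) = -6 (C(r) = -6 + (r - r)/8 = -6 + (1/8)*0 = -6 + 0 = -6)
S(a) = 1
q = 677/281 (q = 144*(1/48) - 166*1/281 = 3 - 166/281 = 677/281 ≈ 2.4093)
X(m, L) = 677/281
(269772 + X(S(-23), -302)) - 11017*C(-2) = (269772 + 677/281) - 11017*(-6) = 75806609/281 + 66102 = 94381271/281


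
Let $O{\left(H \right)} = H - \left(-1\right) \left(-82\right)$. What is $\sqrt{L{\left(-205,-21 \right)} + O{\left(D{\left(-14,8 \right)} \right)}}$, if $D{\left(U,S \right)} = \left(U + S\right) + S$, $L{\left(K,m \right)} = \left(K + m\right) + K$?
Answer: $i \sqrt{511} \approx 22.605 i$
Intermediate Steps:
$L{\left(K,m \right)} = m + 2 K$
$D{\left(U,S \right)} = U + 2 S$ ($D{\left(U,S \right)} = \left(S + U\right) + S = U + 2 S$)
$O{\left(H \right)} = -82 + H$ ($O{\left(H \right)} = H - 82 = -82 + H$)
$\sqrt{L{\left(-205,-21 \right)} + O{\left(D{\left(-14,8 \right)} \right)}} = \sqrt{\left(-21 + 2 \left(-205\right)\right) + \left(-82 + \left(-14 + 2 \cdot 8\right)\right)} = \sqrt{\left(-21 - 410\right) + \left(-82 + \left(-14 + 16\right)\right)} = \sqrt{-431 + \left(-82 + 2\right)} = \sqrt{-431 - 80} = \sqrt{-511} = i \sqrt{511}$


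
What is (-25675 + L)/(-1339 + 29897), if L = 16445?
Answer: -4615/14279 ≈ -0.32320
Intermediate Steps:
(-25675 + L)/(-1339 + 29897) = (-25675 + 16445)/(-1339 + 29897) = -9230/28558 = -9230*1/28558 = -4615/14279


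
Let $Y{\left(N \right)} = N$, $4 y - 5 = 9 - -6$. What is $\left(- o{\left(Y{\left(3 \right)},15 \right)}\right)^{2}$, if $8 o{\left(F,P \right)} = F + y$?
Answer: $1$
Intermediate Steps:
$y = 5$ ($y = \frac{5}{4} + \frac{9 - -6}{4} = \frac{5}{4} + \frac{9 + 6}{4} = \frac{5}{4} + \frac{1}{4} \cdot 15 = \frac{5}{4} + \frac{15}{4} = 5$)
$o{\left(F,P \right)} = \frac{5}{8} + \frac{F}{8}$ ($o{\left(F,P \right)} = \frac{F + 5}{8} = \frac{5 + F}{8} = \frac{5}{8} + \frac{F}{8}$)
$\left(- o{\left(Y{\left(3 \right)},15 \right)}\right)^{2} = \left(- (\frac{5}{8} + \frac{1}{8} \cdot 3)\right)^{2} = \left(- (\frac{5}{8} + \frac{3}{8})\right)^{2} = \left(\left(-1\right) 1\right)^{2} = \left(-1\right)^{2} = 1$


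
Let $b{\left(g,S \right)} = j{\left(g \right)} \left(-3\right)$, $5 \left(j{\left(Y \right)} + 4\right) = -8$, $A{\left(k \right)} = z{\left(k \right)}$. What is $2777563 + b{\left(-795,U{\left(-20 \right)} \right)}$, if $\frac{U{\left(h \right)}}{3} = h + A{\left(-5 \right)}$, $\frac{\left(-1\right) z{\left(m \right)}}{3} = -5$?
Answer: $\frac{13887899}{5} \approx 2.7776 \cdot 10^{6}$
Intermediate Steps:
$z{\left(m \right)} = 15$ ($z{\left(m \right)} = \left(-3\right) \left(-5\right) = 15$)
$A{\left(k \right)} = 15$
$j{\left(Y \right)} = - \frac{28}{5}$ ($j{\left(Y \right)} = -4 + \frac{1}{5} \left(-8\right) = -4 - \frac{8}{5} = - \frac{28}{5}$)
$U{\left(h \right)} = 45 + 3 h$ ($U{\left(h \right)} = 3 \left(h + 15\right) = 3 \left(15 + h\right) = 45 + 3 h$)
$b{\left(g,S \right)} = \frac{84}{5}$ ($b{\left(g,S \right)} = \left(- \frac{28}{5}\right) \left(-3\right) = \frac{84}{5}$)
$2777563 + b{\left(-795,U{\left(-20 \right)} \right)} = 2777563 + \frac{84}{5} = \frac{13887899}{5}$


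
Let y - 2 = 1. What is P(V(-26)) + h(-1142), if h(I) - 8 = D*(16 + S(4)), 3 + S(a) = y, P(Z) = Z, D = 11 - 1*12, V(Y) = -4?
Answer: -12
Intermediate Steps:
y = 3 (y = 2 + 1 = 3)
D = -1 (D = 11 - 12 = -1)
S(a) = 0 (S(a) = -3 + 3 = 0)
h(I) = -8 (h(I) = 8 - (16 + 0) = 8 - 1*16 = 8 - 16 = -8)
P(V(-26)) + h(-1142) = -4 - 8 = -12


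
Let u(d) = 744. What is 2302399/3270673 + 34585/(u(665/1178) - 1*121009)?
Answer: 32756358006/78669497669 ≈ 0.41638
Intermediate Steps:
2302399/3270673 + 34585/(u(665/1178) - 1*121009) = 2302399/3270673 + 34585/(744 - 1*121009) = 2302399*(1/3270673) + 34585/(744 - 121009) = 2302399/3270673 + 34585/(-120265) = 2302399/3270673 + 34585*(-1/120265) = 2302399/3270673 - 6917/24053 = 32756358006/78669497669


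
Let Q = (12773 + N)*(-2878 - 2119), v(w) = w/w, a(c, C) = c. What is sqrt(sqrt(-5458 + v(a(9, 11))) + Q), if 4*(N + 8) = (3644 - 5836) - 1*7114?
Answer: sqrt(-208644738 + 4*I*sqrt(5457))/2 ≈ 0.0051141 + 7222.3*I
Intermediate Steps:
N = -4669/2 (N = -8 + ((3644 - 5836) - 1*7114)/4 = -8 + (-2192 - 7114)/4 = -8 + (1/4)*(-9306) = -8 - 4653/2 = -4669/2 ≈ -2334.5)
v(w) = 1
Q = -104322369/2 (Q = (12773 - 4669/2)*(-2878 - 2119) = (20877/2)*(-4997) = -104322369/2 ≈ -5.2161e+7)
sqrt(sqrt(-5458 + v(a(9, 11))) + Q) = sqrt(sqrt(-5458 + 1) - 104322369/2) = sqrt(sqrt(-5457) - 104322369/2) = sqrt(I*sqrt(5457) - 104322369/2) = sqrt(-104322369/2 + I*sqrt(5457))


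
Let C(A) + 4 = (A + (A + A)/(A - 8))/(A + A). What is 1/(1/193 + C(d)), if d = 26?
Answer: -1737/5974 ≈ -0.29076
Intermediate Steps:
C(A) = -4 + (A + 2*A/(-8 + A))/(2*A) (C(A) = -4 + (A + (A + A)/(A - 8))/(A + A) = -4 + (A + (2*A)/(-8 + A))/((2*A)) = -4 + (A + 2*A/(-8 + A))*(1/(2*A)) = -4 + (A + 2*A/(-8 + A))/(2*A))
1/(1/193 + C(d)) = 1/(1/193 + (58 - 7*26)/(2*(-8 + 26))) = 1/(1/193 + (½)*(58 - 182)/18) = 1/(1/193 + (½)*(1/18)*(-124)) = 1/(1/193 - 31/9) = 1/(-5974/1737) = -1737/5974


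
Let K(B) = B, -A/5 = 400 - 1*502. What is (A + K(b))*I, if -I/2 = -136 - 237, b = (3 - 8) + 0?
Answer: 376730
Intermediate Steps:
b = -5 (b = -5 + 0 = -5)
A = 510 (A = -5*(400 - 1*502) = -5*(400 - 502) = -5*(-102) = 510)
I = 746 (I = -2*(-136 - 237) = -2*(-373) = 746)
(A + K(b))*I = (510 - 5)*746 = 505*746 = 376730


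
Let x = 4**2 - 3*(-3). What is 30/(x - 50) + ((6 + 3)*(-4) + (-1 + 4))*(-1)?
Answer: 159/5 ≈ 31.800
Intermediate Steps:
x = 25 (x = 16 + 9 = 25)
30/(x - 50) + ((6 + 3)*(-4) + (-1 + 4))*(-1) = 30/(25 - 50) + ((6 + 3)*(-4) + (-1 + 4))*(-1) = 30/(-25) + (9*(-4) + 3)*(-1) = -1/25*30 + (-36 + 3)*(-1) = -6/5 - 33*(-1) = -6/5 + 33 = 159/5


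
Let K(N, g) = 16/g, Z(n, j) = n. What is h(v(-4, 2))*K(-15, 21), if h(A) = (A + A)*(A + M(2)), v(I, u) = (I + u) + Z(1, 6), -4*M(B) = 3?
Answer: 8/3 ≈ 2.6667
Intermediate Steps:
M(B) = -¾ (M(B) = -¼*3 = -¾)
v(I, u) = 1 + I + u (v(I, u) = (I + u) + 1 = 1 + I + u)
h(A) = 2*A*(-¾ + A) (h(A) = (A + A)*(A - ¾) = (2*A)*(-¾ + A) = 2*A*(-¾ + A))
h(v(-4, 2))*K(-15, 21) = ((1 - 4 + 2)*(-3 + 4*(1 - 4 + 2))/2)*(16/21) = ((½)*(-1)*(-3 + 4*(-1)))*(16*(1/21)) = ((½)*(-1)*(-3 - 4))*(16/21) = ((½)*(-1)*(-7))*(16/21) = (7/2)*(16/21) = 8/3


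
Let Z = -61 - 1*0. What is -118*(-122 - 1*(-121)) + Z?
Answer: 57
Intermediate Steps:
Z = -61 (Z = -61 + 0 = -61)
-118*(-122 - 1*(-121)) + Z = -118*(-122 - 1*(-121)) - 61 = -118*(-122 + 121) - 61 = -118*(-1) - 61 = 118 - 61 = 57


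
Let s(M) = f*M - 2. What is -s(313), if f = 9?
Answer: -2815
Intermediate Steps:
s(M) = -2 + 9*M (s(M) = 9*M - 2 = -2 + 9*M)
-s(313) = -(-2 + 9*313) = -(-2 + 2817) = -1*2815 = -2815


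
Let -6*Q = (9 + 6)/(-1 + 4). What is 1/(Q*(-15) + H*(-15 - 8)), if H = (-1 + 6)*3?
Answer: -2/665 ≈ -0.0030075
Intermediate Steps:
Q = -⅚ (Q = -(9 + 6)/(6*(-1 + 4)) = -5/(2*3) = -⅙*5 = -⅚ ≈ -0.83333)
H = 15 (H = 5*3 = 15)
1/(Q*(-15) + H*(-15 - 8)) = 1/(-⅚*(-15) + 15*(-15 - 8)) = 1/(25/2 + 15*(-23)) = 1/(25/2 - 345) = 1/(-665/2) = -2/665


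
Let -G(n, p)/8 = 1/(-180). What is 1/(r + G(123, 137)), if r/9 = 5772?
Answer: 45/2337662 ≈ 1.9250e-5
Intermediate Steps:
G(n, p) = 2/45 (G(n, p) = -8/(-180) = -8*(-1/180) = 2/45)
r = 51948 (r = 9*5772 = 51948)
1/(r + G(123, 137)) = 1/(51948 + 2/45) = 1/(2337662/45) = 45/2337662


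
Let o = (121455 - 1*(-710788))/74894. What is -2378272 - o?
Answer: -178119135411/74894 ≈ -2.3783e+6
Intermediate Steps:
o = 832243/74894 (o = (121455 + 710788)*(1/74894) = 832243*(1/74894) = 832243/74894 ≈ 11.112)
-2378272 - o = -2378272 - 1*832243/74894 = -2378272 - 832243/74894 = -178119135411/74894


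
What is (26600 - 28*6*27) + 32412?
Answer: 54476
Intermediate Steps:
(26600 - 28*6*27) + 32412 = (26600 - 168*27) + 32412 = (26600 - 4536) + 32412 = 22064 + 32412 = 54476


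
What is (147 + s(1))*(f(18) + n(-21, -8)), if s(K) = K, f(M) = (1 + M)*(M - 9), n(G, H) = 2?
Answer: 25604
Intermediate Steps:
f(M) = (1 + M)*(-9 + M)
(147 + s(1))*(f(18) + n(-21, -8)) = (147 + 1)*((-9 + 18**2 - 8*18) + 2) = 148*((-9 + 324 - 144) + 2) = 148*(171 + 2) = 148*173 = 25604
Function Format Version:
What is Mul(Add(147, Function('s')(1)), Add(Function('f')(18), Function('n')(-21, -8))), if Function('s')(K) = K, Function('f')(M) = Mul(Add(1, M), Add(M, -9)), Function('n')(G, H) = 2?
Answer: 25604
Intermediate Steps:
Function('f')(M) = Mul(Add(1, M), Add(-9, M))
Mul(Add(147, Function('s')(1)), Add(Function('f')(18), Function('n')(-21, -8))) = Mul(Add(147, 1), Add(Add(-9, Pow(18, 2), Mul(-8, 18)), 2)) = Mul(148, Add(Add(-9, 324, -144), 2)) = Mul(148, Add(171, 2)) = Mul(148, 173) = 25604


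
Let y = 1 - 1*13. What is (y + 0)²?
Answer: 144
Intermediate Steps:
y = -12 (y = 1 - 13 = -12)
(y + 0)² = (-12 + 0)² = (-12)² = 144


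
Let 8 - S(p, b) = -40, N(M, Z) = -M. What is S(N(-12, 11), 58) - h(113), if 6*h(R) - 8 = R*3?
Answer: -59/6 ≈ -9.8333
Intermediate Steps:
h(R) = 4/3 + R/2 (h(R) = 4/3 + (R*3)/6 = 4/3 + (3*R)/6 = 4/3 + R/2)
S(p, b) = 48 (S(p, b) = 8 - 1*(-40) = 8 + 40 = 48)
S(N(-12, 11), 58) - h(113) = 48 - (4/3 + (1/2)*113) = 48 - (4/3 + 113/2) = 48 - 1*347/6 = 48 - 347/6 = -59/6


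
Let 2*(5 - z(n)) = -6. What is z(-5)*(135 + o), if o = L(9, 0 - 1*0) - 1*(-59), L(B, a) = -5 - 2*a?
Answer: 1512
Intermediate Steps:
z(n) = 8 (z(n) = 5 - 1/2*(-6) = 5 + 3 = 8)
o = 54 (o = (-5 - 2*(0 - 1*0)) - 1*(-59) = (-5 - 2*(0 + 0)) + 59 = (-5 - 2*0) + 59 = (-5 + 0) + 59 = -5 + 59 = 54)
z(-5)*(135 + o) = 8*(135 + 54) = 8*189 = 1512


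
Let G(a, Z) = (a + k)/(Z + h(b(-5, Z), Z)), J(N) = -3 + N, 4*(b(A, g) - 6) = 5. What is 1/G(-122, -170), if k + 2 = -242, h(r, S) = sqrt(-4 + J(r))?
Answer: 113/244 ≈ 0.46311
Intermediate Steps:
b(A, g) = 29/4 (b(A, g) = 6 + (1/4)*5 = 6 + 5/4 = 29/4)
h(r, S) = sqrt(-7 + r) (h(r, S) = sqrt(-4 + (-3 + r)) = sqrt(-7 + r))
k = -244 (k = -2 - 242 = -244)
G(a, Z) = (-244 + a)/(1/2 + Z) (G(a, Z) = (a - 244)/(Z + sqrt(-7 + 29/4)) = (-244 + a)/(Z + sqrt(1/4)) = (-244 + a)/(Z + 1/2) = (-244 + a)/(1/2 + Z))
1/G(-122, -170) = 1/(2*(-244 - 122)/(1 + 2*(-170))) = 1/(2*(-366)/(1 - 340)) = 1/(2*(-366)/(-339)) = 1/(2*(-1/339)*(-366)) = 1/(244/113) = 113/244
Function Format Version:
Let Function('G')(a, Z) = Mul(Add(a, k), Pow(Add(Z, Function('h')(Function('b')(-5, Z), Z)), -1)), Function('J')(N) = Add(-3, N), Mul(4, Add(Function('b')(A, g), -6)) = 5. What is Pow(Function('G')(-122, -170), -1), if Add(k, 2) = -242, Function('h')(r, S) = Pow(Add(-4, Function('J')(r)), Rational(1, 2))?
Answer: Rational(113, 244) ≈ 0.46311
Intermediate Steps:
Function('b')(A, g) = Rational(29, 4) (Function('b')(A, g) = Add(6, Mul(Rational(1, 4), 5)) = Add(6, Rational(5, 4)) = Rational(29, 4))
Function('h')(r, S) = Pow(Add(-7, r), Rational(1, 2)) (Function('h')(r, S) = Pow(Add(-4, Add(-3, r)), Rational(1, 2)) = Pow(Add(-7, r), Rational(1, 2)))
k = -244 (k = Add(-2, -242) = -244)
Function('G')(a, Z) = Mul(Pow(Add(Rational(1, 2), Z), -1), Add(-244, a)) (Function('G')(a, Z) = Mul(Add(a, -244), Pow(Add(Z, Pow(Add(-7, Rational(29, 4)), Rational(1, 2))), -1)) = Mul(Add(-244, a), Pow(Add(Z, Pow(Rational(1, 4), Rational(1, 2))), -1)) = Mul(Add(-244, a), Pow(Add(Z, Rational(1, 2)), -1)) = Mul(Add(-244, a), Pow(Add(Rational(1, 2), Z), -1)) = Mul(Pow(Add(Rational(1, 2), Z), -1), Add(-244, a)))
Pow(Function('G')(-122, -170), -1) = Pow(Mul(2, Pow(Add(1, Mul(2, -170)), -1), Add(-244, -122)), -1) = Pow(Mul(2, Pow(Add(1, -340), -1), -366), -1) = Pow(Mul(2, Pow(-339, -1), -366), -1) = Pow(Mul(2, Rational(-1, 339), -366), -1) = Pow(Rational(244, 113), -1) = Rational(113, 244)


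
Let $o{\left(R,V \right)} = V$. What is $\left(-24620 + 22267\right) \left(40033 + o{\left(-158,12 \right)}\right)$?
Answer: $-94225885$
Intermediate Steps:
$\left(-24620 + 22267\right) \left(40033 + o{\left(-158,12 \right)}\right) = \left(-24620 + 22267\right) \left(40033 + 12\right) = \left(-2353\right) 40045 = -94225885$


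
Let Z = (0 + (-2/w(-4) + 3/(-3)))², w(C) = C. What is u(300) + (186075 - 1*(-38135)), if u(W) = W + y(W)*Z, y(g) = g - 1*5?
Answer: 898335/4 ≈ 2.2458e+5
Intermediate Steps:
y(g) = -5 + g (y(g) = g - 5 = -5 + g)
Z = ¼ (Z = (0 + (-2/(-4) + 3/(-3)))² = (0 + (-2*(-¼) + 3*(-⅓)))² = (0 + (½ - 1))² = (0 - ½)² = (-½)² = ¼ ≈ 0.25000)
u(W) = -5/4 + 5*W/4 (u(W) = W + (-5 + W)*(¼) = W + (-5/4 + W/4) = -5/4 + 5*W/4)
u(300) + (186075 - 1*(-38135)) = (-5/4 + (5/4)*300) + (186075 - 1*(-38135)) = (-5/4 + 375) + (186075 + 38135) = 1495/4 + 224210 = 898335/4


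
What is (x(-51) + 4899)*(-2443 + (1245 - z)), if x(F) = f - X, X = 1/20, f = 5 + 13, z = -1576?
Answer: 18586071/10 ≈ 1.8586e+6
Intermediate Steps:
f = 18
X = 1/20 ≈ 0.050000
x(F) = 359/20 (x(F) = 18 - 1*1/20 = 18 - 1/20 = 359/20)
(x(-51) + 4899)*(-2443 + (1245 - z)) = (359/20 + 4899)*(-2443 + (1245 - 1*(-1576))) = 98339*(-2443 + (1245 + 1576))/20 = 98339*(-2443 + 2821)/20 = (98339/20)*378 = 18586071/10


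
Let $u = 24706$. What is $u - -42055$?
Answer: $66761$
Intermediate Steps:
$u - -42055 = 24706 - -42055 = 24706 + 42055 = 66761$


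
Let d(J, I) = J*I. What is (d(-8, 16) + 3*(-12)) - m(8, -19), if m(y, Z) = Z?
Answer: -145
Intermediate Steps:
d(J, I) = I*J
(d(-8, 16) + 3*(-12)) - m(8, -19) = (16*(-8) + 3*(-12)) - 1*(-19) = (-128 - 36) + 19 = -164 + 19 = -145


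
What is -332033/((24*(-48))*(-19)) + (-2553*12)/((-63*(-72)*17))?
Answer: -13515581/868224 ≈ -15.567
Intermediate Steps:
-332033/((24*(-48))*(-19)) + (-2553*12)/((-63*(-72)*17)) = -332033/((-1152*(-19))) - 30636/(4536*17) = -332033/21888 - 30636/77112 = -332033*1/21888 - 30636*1/77112 = -332033/21888 - 851/2142 = -13515581/868224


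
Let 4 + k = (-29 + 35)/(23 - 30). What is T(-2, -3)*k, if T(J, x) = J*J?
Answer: -136/7 ≈ -19.429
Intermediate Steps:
T(J, x) = J²
k = -34/7 (k = -4 + (-29 + 35)/(23 - 30) = -4 + 6/(-7) = -4 + 6*(-⅐) = -4 - 6/7 = -34/7 ≈ -4.8571)
T(-2, -3)*k = (-2)²*(-34/7) = 4*(-34/7) = -136/7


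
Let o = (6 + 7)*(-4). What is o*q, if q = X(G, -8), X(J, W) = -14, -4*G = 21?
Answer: 728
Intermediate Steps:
G = -21/4 (G = -¼*21 = -21/4 ≈ -5.2500)
q = -14
o = -52 (o = 13*(-4) = -52)
o*q = -52*(-14) = 728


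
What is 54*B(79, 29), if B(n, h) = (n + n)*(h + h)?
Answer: 494856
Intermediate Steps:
B(n, h) = 4*h*n (B(n, h) = (2*n)*(2*h) = 4*h*n)
54*B(79, 29) = 54*(4*29*79) = 54*9164 = 494856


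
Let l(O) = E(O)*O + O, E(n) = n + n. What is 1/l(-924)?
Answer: 1/1706628 ≈ 5.8595e-7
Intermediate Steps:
E(n) = 2*n
l(O) = O + 2*O² (l(O) = (2*O)*O + O = 2*O² + O = O + 2*O²)
1/l(-924) = 1/(-924*(1 + 2*(-924))) = 1/(-924*(1 - 1848)) = 1/(-924*(-1847)) = 1/1706628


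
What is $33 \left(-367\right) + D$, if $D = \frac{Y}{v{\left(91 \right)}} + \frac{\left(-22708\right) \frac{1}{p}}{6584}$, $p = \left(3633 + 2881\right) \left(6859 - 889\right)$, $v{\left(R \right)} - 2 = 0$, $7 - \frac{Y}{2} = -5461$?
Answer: $- \frac{425222433608917}{64010602680} \approx -6643.0$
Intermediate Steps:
$Y = 10936$ ($Y = 14 - -10922 = 14 + 10922 = 10936$)
$v{\left(R \right)} = 2$ ($v{\left(R \right)} = 2 + 0 = 2$)
$p = 38888580$ ($p = 6514 \cdot 5970 = 38888580$)
$D = \frac{350009975448563}{64010602680}$ ($D = \frac{10936}{2} + \frac{\left(-22708\right) \frac{1}{38888580}}{6584} = 10936 \cdot \frac{1}{2} + \left(-22708\right) \frac{1}{38888580} \cdot \frac{1}{6584} = 5468 - \frac{5677}{64010602680} = \frac{350009975448563}{64010602680} \approx 5468.0$)
$33 \left(-367\right) + D = 33 \left(-367\right) + \frac{350009975448563}{64010602680} = -12111 + \frac{350009975448563}{64010602680} = - \frac{425222433608917}{64010602680}$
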